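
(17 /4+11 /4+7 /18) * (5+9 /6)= 48.03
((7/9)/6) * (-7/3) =-49/162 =-0.30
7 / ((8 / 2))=7 / 4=1.75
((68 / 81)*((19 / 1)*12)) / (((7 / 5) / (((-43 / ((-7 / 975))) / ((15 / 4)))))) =288891200 / 1323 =218360.70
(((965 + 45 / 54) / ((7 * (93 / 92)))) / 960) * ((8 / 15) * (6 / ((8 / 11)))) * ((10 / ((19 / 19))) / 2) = 293227 / 93744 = 3.13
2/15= 0.13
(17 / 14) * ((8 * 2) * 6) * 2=1632 / 7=233.14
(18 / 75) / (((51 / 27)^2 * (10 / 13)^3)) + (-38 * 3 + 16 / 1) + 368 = 975908871 / 3612500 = 270.15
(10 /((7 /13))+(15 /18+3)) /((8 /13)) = 12233 /336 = 36.41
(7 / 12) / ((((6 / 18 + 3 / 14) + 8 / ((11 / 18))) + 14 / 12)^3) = 0.00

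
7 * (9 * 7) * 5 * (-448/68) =-246960/17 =-14527.06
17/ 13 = 1.31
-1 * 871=-871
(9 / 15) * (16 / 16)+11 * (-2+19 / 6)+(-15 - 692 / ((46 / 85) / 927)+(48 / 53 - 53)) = -43350243683 / 36570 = -1185404.53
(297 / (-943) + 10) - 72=-58763 / 943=-62.31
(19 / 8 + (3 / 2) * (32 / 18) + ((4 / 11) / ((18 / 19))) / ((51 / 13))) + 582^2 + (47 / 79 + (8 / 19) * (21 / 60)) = 102683240283347 / 303141960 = 338729.88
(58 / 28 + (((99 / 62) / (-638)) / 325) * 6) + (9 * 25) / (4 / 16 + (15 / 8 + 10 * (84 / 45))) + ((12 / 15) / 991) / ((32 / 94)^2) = 834996567037263 / 64728458849600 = 12.90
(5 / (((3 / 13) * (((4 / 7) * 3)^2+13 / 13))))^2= 10144225 / 335241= 30.26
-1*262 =-262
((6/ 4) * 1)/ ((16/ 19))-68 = -2119/ 32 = -66.22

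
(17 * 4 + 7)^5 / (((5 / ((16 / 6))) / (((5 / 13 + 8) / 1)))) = 137953125000 / 13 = 10611778846.15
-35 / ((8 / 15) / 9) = -590.62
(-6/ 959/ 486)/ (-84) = 1/ 6525036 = 0.00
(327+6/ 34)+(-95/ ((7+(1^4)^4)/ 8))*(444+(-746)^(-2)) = -395960022583/ 9460772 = -41852.82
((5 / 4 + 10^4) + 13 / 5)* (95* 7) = 26610241 / 4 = 6652560.25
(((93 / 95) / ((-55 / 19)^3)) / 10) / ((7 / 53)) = -1779369 / 58231250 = -0.03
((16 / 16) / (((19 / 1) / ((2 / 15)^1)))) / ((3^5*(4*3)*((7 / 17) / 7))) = 17 / 415530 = 0.00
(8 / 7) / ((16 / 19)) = 19 / 14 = 1.36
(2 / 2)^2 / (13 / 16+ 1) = 16 / 29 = 0.55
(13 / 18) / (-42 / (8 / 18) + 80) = -13 / 261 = -0.05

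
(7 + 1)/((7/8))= 64/7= 9.14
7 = 7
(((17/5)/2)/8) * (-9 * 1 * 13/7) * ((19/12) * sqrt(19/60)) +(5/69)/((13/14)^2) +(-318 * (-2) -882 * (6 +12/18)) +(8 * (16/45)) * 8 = -5224.33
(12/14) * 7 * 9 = 54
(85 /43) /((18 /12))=170 /129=1.32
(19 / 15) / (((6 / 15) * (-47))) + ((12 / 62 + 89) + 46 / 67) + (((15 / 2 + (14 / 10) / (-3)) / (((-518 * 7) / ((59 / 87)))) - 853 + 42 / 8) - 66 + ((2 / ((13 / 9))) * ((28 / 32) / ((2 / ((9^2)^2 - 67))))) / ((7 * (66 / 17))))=-179455754909473681 / 264221829111240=-679.19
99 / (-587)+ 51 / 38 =26175 / 22306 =1.17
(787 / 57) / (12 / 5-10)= -1.82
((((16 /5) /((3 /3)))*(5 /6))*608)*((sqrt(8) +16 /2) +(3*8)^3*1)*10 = 97280*sqrt(2) /3 +672788480 /3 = 224308684.90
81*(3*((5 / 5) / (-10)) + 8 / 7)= 4779 / 70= 68.27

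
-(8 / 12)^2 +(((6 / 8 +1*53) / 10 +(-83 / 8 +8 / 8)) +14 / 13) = -394 / 117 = -3.37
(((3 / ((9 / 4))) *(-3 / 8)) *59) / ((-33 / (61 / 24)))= 3599 / 1584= 2.27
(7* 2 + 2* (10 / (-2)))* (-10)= -40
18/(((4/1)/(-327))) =-2943/2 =-1471.50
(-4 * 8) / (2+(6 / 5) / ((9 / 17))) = -15 / 2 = -7.50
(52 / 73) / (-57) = -52 / 4161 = -0.01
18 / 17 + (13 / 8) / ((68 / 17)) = 797 / 544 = 1.47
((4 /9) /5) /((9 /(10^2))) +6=566 /81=6.99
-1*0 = 0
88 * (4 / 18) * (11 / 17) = 1936 / 153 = 12.65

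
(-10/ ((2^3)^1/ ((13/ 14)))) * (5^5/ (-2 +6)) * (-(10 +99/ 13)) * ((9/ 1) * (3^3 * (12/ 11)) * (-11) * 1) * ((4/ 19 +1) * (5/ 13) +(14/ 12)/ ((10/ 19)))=-6912574678125/ 55328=-124938090.63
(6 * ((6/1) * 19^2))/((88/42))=68229/11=6202.64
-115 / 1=-115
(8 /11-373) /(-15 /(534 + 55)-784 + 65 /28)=67534740 /141810493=0.48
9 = 9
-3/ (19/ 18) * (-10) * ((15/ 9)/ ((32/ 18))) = 2025/ 76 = 26.64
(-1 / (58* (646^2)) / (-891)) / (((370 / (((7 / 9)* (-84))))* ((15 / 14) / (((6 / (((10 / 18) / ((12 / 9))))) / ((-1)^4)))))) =-1372 / 12467876268375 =-0.00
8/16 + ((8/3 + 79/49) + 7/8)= 6649/1176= 5.65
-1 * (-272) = 272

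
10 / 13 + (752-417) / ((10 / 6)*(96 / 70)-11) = -29875 / 793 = -37.67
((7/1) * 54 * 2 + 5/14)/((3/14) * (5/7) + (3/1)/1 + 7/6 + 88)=222369/27142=8.19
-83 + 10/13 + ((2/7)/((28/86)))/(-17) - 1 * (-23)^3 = 130865407/10829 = 12084.72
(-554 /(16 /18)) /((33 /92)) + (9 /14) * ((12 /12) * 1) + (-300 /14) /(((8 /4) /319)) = -793833 /154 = -5154.76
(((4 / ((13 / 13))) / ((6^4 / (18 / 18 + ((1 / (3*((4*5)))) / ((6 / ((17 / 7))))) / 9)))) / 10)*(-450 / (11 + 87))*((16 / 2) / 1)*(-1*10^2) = 567425 / 500094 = 1.13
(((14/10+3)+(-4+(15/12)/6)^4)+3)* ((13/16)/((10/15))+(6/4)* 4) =27346589809/17694720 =1545.47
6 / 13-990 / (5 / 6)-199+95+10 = -16660 / 13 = -1281.54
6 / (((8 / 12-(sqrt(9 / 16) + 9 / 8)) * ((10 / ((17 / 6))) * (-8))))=51 / 290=0.18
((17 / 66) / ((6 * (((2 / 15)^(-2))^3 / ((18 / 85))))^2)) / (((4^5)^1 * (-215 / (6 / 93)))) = -4 / 1347583308013916015625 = -0.00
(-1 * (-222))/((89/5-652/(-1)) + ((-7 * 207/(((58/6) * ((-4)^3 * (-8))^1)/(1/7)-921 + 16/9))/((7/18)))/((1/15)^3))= 67384770/90130493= 0.75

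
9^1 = 9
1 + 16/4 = 5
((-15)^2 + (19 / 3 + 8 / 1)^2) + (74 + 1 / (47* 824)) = 175825129 / 348552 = 504.44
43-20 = 23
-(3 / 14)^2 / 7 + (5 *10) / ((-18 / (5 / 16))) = -43199 / 49392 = -0.87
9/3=3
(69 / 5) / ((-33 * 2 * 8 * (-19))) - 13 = -217337 / 16720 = -13.00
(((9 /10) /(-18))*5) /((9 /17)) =-17 /36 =-0.47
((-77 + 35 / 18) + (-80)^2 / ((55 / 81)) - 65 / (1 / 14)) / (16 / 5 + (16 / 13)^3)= 1666.63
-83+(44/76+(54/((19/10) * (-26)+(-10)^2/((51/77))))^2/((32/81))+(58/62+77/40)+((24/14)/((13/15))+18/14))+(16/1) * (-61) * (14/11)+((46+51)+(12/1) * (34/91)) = -9623055636283014539/7911876490538020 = -1216.28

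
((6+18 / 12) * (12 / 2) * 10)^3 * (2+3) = 455625000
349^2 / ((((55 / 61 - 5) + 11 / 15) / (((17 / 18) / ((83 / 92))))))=-29050756510 / 766671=-37892.08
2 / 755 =0.00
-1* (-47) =47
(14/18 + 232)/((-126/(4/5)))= -838/567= -1.48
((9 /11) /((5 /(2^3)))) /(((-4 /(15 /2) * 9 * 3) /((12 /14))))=-6 /77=-0.08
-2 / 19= -0.11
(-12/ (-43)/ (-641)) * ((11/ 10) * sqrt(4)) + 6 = 826758/ 137815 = 6.00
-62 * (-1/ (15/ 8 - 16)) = -496/ 113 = -4.39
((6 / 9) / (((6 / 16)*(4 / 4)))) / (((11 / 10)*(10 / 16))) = 256 / 99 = 2.59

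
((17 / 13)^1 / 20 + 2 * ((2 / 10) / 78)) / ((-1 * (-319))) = 1 / 4524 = 0.00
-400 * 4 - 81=-1681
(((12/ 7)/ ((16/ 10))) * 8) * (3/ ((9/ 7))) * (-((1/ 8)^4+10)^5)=-576531124483658875904005/ 288230376151711744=-2000244.15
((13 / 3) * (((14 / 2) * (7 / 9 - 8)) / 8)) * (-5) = 29575 / 216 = 136.92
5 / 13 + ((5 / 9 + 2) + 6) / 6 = 1.81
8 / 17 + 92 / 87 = 2260 / 1479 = 1.53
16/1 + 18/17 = 290/17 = 17.06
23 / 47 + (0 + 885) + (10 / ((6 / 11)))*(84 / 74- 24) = 810896 / 1739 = 466.30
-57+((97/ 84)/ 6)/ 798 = -22924847/ 402192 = -57.00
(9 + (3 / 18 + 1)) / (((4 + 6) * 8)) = 61 / 480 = 0.13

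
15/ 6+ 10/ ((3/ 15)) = 105/ 2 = 52.50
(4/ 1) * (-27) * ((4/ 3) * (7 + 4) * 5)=-7920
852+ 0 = 852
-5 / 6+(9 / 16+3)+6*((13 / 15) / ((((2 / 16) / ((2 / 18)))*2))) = 3629 / 720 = 5.04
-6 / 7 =-0.86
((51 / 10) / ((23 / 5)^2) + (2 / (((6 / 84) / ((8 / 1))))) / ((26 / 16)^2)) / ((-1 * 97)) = -15210583 / 17343794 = -0.88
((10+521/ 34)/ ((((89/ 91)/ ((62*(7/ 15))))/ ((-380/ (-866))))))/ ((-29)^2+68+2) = 215360782/ 596822519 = 0.36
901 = 901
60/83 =0.72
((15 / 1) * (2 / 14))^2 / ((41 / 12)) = 2700 / 2009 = 1.34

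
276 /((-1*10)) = -138 /5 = -27.60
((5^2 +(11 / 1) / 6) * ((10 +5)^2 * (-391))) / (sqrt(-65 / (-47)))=-944265 * sqrt(3055) / 26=-2007364.09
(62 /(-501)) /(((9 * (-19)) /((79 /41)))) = 4898 /3512511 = 0.00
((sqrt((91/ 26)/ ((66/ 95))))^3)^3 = 195562950625* sqrt(21945)/ 20037321216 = 1445.82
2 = 2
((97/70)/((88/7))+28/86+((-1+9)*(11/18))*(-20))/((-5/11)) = 33150781/154800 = 214.15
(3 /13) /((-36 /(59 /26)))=-59 /4056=-0.01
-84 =-84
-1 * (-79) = 79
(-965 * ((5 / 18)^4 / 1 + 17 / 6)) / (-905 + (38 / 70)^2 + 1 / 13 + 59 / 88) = 50384710250875 / 16623036743202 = 3.03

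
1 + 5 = 6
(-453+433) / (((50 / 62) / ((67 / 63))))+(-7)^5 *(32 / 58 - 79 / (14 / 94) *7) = 569979163573 / 9135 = 62395091.80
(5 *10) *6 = 300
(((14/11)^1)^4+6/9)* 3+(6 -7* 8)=-587520/14641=-40.13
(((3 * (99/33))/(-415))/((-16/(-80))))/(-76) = 9/6308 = 0.00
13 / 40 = 0.32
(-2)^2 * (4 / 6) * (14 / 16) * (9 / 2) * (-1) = -21 / 2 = -10.50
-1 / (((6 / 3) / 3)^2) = -9 / 4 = -2.25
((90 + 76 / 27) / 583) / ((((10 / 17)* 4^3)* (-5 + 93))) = 21301 / 443266560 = 0.00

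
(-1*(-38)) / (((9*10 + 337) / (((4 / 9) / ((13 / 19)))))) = 2888 / 49959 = 0.06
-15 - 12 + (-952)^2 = 906277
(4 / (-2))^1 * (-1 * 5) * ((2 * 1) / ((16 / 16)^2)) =20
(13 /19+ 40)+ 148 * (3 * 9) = 76697 /19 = 4036.68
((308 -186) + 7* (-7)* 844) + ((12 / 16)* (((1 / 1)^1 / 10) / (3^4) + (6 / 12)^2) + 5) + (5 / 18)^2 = -267162199 / 6480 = -41228.73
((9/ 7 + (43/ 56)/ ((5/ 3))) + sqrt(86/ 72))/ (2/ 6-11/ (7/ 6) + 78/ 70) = -1467/ 6704-35 * sqrt(43)/ 1676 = -0.36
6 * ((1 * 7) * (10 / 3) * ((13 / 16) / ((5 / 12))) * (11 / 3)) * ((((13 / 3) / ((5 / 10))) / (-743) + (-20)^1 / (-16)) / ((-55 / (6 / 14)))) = -143533 / 14860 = -9.66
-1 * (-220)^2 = -48400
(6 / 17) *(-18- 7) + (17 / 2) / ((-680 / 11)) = -12187 / 1360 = -8.96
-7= -7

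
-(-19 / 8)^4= -130321 / 4096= -31.82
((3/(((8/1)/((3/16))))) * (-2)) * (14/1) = -63/32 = -1.97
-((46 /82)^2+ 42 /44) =-1.27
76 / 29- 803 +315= -14076 / 29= -485.38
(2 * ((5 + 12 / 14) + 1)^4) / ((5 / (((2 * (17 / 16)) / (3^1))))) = 7520256 / 12005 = 626.43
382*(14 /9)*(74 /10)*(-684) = -15038576 /5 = -3007715.20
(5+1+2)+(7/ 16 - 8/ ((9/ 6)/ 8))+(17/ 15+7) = -6263/ 240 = -26.10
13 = 13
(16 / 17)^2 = 0.89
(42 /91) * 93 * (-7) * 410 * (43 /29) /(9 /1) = -7651420 /377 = -20295.54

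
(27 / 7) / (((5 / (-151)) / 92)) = -10716.69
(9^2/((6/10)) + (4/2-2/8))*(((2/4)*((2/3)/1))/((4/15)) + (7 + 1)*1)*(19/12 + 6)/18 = 1841749/3456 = 532.91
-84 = -84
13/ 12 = 1.08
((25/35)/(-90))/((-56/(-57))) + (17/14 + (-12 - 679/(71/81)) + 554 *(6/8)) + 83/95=-5854759819/15864240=-369.05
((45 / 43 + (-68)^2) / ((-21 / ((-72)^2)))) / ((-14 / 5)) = 122735520 / 301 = 407759.20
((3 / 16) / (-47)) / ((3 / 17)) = -17 / 752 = -0.02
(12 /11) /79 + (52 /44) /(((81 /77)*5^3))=200579 /8798625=0.02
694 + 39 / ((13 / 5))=709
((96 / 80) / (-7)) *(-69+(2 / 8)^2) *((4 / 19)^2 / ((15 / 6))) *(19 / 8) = 0.50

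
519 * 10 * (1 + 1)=10380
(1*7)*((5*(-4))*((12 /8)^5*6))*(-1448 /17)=9236430 /17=543319.41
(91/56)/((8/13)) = 169/64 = 2.64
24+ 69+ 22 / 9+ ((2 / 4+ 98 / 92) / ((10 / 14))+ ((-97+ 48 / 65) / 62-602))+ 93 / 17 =-7097113787 / 14181570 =-500.45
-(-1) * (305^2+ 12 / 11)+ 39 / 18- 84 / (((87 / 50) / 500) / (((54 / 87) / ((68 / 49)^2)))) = 1367496073385 / 16041234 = 85248.81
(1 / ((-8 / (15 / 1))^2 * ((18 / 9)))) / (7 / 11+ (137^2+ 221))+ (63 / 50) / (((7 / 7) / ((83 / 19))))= 5.50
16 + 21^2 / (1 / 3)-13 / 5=6682 / 5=1336.40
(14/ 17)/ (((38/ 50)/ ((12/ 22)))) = 2100/ 3553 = 0.59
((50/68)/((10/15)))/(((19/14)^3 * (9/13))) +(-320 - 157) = -166635943/349809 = -476.36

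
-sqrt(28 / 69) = -2 * sqrt(483) / 69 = -0.64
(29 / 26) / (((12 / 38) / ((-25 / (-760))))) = 145 / 1248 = 0.12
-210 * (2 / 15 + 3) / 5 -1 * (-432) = 1502 / 5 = 300.40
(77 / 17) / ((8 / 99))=7623 / 136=56.05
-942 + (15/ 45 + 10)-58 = -2969/ 3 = -989.67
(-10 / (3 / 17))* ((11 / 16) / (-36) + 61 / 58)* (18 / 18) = -1466165 / 25056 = -58.52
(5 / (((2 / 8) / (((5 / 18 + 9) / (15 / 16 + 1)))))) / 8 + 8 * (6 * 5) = 70300 / 279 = 251.97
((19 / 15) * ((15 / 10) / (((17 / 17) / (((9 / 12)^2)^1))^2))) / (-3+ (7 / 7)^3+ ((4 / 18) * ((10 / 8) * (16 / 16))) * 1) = -13851 / 39680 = -0.35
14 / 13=1.08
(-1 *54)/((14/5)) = -135/7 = -19.29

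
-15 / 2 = -7.50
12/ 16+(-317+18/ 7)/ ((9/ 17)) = -149479/ 252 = -593.17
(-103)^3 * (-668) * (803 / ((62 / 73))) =21394224380342 / 31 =690136270333.61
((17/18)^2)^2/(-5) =-83521/524880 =-0.16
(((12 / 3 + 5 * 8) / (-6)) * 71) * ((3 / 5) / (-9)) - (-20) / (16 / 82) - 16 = 10909 / 90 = 121.21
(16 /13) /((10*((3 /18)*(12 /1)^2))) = 1 /195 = 0.01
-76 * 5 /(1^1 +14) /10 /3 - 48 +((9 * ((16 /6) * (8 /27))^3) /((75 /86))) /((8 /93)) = 15254098 /1476225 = 10.33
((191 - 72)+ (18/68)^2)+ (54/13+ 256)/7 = 156.23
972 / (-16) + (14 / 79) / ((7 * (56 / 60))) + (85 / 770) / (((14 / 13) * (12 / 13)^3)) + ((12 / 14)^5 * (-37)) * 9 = -21670273519687 / 100951716096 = -214.66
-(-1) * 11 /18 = 11 /18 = 0.61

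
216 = 216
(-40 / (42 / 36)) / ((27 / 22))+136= 6808 / 63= 108.06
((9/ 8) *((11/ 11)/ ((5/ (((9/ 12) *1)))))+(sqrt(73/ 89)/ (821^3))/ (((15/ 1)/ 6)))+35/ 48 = 2 *sqrt(6497)/ 246257509145+431/ 480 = 0.90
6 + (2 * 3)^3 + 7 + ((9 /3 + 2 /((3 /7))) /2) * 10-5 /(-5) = 805 /3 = 268.33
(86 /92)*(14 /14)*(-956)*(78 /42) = -267202 /161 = -1659.64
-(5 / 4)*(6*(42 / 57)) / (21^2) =-5 / 399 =-0.01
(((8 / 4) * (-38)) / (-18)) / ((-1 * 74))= -19 / 333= -0.06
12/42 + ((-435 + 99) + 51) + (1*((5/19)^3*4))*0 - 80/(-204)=-284.32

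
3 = 3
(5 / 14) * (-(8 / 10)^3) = -32 / 175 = -0.18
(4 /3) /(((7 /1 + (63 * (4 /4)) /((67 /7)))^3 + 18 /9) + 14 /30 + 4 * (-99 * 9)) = -6015260 /4764096749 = -0.00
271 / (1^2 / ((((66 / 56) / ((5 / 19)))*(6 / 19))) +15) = 26829 / 1555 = 17.25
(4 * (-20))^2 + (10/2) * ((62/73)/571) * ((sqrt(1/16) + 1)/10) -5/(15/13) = 3199087349/500196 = 6395.67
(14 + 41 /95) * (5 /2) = 1371 /38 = 36.08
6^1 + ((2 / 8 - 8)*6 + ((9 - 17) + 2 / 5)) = -481 / 10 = -48.10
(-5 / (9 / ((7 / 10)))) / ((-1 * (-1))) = -7 / 18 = -0.39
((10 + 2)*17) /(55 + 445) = 51 /125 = 0.41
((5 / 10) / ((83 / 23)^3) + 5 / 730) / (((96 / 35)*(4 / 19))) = 485442685 / 16028333184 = 0.03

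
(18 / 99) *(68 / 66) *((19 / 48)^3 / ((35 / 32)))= 116603 / 10977120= 0.01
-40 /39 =-1.03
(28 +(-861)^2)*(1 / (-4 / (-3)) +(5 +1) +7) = 40774195 / 4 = 10193548.75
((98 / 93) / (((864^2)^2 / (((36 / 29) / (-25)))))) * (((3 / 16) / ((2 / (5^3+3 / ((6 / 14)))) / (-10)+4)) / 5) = -77 / 87438411812044800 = -0.00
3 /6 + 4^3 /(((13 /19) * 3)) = 2471 /78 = 31.68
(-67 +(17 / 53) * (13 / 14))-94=-119241 / 742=-160.70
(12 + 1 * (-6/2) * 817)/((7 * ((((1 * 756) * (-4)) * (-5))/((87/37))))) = -7859/145040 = -0.05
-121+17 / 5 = -588 / 5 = -117.60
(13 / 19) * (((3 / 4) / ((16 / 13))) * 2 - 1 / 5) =2119 / 3040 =0.70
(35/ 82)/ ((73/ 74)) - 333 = -332.57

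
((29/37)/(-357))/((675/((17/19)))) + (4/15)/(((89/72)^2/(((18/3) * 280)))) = 23143092711091/78932963025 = 293.20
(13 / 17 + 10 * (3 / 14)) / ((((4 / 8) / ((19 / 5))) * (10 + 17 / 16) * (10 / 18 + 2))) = 631104 / 807415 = 0.78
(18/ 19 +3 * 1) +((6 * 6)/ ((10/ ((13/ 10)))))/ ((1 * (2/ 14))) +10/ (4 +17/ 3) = 519894/ 13775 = 37.74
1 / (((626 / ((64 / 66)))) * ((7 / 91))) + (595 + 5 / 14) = 86095127 / 144606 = 595.38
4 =4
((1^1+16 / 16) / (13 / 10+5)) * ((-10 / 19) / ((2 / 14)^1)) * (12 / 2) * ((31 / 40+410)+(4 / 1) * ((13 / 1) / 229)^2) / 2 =-4308425555 / 2989137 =-1441.36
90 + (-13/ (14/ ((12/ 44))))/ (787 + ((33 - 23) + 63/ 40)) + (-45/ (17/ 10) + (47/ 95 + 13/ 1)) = 1058683706/ 13744885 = 77.02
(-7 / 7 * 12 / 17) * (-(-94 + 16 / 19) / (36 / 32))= -18880 / 323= -58.45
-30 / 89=-0.34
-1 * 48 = -48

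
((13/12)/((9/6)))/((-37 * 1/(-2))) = 13/333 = 0.04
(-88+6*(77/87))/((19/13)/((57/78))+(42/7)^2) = -1199/551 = -2.18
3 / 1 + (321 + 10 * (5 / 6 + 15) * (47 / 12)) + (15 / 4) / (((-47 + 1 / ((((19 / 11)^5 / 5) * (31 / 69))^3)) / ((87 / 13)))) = 943.60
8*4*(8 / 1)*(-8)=-2048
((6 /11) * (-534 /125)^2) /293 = 0.03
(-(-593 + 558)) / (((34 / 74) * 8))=1295 / 136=9.52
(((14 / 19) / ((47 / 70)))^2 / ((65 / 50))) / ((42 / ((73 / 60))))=2503900 / 93301533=0.03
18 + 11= 29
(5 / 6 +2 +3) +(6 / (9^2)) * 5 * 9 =55 / 6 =9.17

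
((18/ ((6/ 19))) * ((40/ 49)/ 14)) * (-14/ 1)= -2280/ 49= -46.53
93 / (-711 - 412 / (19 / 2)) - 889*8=-101938063 / 14333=-7112.12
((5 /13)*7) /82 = 35 /1066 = 0.03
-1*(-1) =1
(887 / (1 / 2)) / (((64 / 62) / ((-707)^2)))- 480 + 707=13744351585 / 16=859021974.06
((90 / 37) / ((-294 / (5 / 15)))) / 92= -5 / 166796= -0.00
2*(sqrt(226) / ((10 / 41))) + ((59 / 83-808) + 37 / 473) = -31690294 / 39259 + 41*sqrt(226) / 5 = -683.94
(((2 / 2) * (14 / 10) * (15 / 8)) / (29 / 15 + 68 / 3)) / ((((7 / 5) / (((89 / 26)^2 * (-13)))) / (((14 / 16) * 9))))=-12475575 / 136448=-91.43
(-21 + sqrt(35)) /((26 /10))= -105 /13 + 5 * sqrt(35) /13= -5.80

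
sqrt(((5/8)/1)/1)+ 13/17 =1.56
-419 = -419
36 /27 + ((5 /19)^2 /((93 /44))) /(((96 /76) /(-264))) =-3248 /589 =-5.51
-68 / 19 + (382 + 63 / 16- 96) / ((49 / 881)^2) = 68408994413 / 729904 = 93723.28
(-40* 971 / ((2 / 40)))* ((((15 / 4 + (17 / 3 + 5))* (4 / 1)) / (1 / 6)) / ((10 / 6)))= -161263680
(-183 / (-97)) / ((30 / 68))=2074 / 485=4.28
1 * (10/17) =10/17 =0.59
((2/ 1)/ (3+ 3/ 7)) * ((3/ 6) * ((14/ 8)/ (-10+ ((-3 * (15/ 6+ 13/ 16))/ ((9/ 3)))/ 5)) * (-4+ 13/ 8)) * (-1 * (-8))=4655/ 5118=0.91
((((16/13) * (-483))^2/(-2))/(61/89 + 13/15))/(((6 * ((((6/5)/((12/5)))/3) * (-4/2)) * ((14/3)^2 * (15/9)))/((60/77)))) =4118645880/3370367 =1222.02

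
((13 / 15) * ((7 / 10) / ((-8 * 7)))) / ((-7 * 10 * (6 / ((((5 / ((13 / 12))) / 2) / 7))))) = 1 / 117600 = 0.00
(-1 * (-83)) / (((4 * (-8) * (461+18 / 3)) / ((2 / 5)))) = -83 / 37360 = -0.00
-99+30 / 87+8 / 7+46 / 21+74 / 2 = -5074 / 87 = -58.32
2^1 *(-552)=-1104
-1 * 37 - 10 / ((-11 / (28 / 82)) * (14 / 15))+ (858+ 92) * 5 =2125713 / 451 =4713.33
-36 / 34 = -18 / 17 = -1.06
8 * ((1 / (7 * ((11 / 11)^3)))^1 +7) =400 / 7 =57.14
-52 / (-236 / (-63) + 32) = -819 / 563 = -1.45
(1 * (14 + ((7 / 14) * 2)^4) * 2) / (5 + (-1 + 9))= 30 / 13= 2.31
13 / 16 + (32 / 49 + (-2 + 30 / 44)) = 1271 / 8624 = 0.15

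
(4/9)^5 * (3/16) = 64/19683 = 0.00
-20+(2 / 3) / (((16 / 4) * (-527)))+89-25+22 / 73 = 10225835 / 230826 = 44.30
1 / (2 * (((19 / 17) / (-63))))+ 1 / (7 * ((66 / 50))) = -246451 / 8778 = -28.08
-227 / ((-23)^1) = 227 / 23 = 9.87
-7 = -7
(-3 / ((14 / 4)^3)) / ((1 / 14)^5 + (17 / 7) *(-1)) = 12544 / 435381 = 0.03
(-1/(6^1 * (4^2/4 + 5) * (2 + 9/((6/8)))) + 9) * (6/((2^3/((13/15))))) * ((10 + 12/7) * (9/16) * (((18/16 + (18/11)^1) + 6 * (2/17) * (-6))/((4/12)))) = -32633991/191488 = -170.42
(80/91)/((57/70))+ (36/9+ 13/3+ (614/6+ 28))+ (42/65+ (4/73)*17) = 141.32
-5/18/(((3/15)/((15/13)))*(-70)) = 25/1092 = 0.02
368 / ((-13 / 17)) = -6256 / 13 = -481.23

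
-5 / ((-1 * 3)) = 5 / 3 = 1.67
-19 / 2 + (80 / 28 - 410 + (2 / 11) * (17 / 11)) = -705317 / 1694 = -416.36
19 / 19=1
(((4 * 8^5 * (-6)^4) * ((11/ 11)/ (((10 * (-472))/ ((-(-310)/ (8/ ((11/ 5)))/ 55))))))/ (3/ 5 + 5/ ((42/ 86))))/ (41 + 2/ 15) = -125.13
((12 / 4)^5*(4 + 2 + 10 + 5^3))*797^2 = 21764165967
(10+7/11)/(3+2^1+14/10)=585/352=1.66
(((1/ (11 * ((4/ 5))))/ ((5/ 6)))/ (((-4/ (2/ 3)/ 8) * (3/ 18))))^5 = -248832/ 161051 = -1.55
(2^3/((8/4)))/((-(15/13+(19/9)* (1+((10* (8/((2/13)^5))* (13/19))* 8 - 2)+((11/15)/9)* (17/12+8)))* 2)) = -379080/2033052076381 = -0.00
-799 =-799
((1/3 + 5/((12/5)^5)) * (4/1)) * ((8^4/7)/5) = 1577104/8505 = 185.43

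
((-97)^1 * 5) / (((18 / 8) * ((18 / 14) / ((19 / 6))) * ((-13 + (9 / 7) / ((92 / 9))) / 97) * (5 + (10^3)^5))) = 1611799336 / 402942600000002014713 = 0.00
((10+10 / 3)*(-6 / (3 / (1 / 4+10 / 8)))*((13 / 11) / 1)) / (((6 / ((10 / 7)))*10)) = -260 / 231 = -1.13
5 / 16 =0.31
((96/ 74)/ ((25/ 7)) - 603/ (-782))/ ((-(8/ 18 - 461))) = 7384743/ 2998285750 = 0.00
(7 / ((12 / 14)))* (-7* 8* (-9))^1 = 4116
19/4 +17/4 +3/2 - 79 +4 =-129/2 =-64.50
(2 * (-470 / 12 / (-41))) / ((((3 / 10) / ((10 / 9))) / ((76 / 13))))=1786000 / 43173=41.37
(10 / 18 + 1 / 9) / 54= 1 / 81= 0.01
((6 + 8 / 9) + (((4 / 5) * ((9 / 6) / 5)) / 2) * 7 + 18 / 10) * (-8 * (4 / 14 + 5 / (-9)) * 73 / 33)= 45.50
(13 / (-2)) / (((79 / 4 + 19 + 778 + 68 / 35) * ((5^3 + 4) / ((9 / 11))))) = -2730 / 54213841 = -0.00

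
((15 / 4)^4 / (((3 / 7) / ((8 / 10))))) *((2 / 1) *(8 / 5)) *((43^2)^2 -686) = 16150593375 / 4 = 4037648343.75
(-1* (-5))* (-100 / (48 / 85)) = -10625 / 12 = -885.42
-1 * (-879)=879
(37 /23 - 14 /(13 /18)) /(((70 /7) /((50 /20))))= -5315 /1196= -4.44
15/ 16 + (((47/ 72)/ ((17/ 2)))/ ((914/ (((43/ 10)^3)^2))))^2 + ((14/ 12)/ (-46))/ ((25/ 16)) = 8660161552311559719205607/ 7196528866752000000000000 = 1.20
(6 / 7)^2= 36 / 49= 0.73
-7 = -7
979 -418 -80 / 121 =67801 / 121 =560.34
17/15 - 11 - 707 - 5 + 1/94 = -1017817/1410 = -721.86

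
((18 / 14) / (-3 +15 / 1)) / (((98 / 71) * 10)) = 213 / 27440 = 0.01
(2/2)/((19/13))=13/19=0.68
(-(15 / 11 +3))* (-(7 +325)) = 1448.73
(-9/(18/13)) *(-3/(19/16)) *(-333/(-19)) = 103896/361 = 287.80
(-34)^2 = 1156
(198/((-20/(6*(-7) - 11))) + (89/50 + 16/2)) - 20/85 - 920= -163946/425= -385.76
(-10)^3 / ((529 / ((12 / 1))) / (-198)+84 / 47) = -111672000 / 174721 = -639.14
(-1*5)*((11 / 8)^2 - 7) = 1635 / 64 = 25.55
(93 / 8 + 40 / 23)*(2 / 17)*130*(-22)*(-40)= 70327400 / 391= 179865.47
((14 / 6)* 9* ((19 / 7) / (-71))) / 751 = -57 / 53321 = -0.00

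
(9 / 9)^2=1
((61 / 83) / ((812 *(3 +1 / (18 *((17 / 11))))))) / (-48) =-3111 / 500887072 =-0.00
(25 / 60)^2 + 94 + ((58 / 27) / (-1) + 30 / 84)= 279365 / 3024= 92.38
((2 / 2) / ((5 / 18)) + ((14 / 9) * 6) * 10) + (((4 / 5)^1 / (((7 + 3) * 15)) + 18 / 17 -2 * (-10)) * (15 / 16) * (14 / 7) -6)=332593 / 2550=130.43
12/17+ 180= 3072/17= 180.71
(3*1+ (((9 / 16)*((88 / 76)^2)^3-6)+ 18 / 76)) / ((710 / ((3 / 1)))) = -397314009 / 66805151020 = -0.01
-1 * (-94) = 94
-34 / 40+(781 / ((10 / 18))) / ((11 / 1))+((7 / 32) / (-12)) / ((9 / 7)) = 2193451 / 17280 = 126.94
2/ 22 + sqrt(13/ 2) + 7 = sqrt(26)/ 2 + 78/ 11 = 9.64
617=617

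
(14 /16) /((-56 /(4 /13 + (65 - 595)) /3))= 10329 /416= 24.83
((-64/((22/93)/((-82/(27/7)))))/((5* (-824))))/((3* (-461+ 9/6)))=142352/140565645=0.00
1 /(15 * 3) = 1 /45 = 0.02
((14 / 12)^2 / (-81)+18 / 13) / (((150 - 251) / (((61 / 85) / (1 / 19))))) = -60095309 / 325440180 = -0.18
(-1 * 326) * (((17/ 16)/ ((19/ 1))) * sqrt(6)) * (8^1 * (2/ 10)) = -2771 * sqrt(6)/ 95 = -71.45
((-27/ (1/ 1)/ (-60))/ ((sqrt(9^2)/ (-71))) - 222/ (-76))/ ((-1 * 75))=239/ 28500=0.01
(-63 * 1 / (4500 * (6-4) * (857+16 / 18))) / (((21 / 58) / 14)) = -87 / 275750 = -0.00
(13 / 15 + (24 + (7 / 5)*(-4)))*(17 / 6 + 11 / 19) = 112421 / 1710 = 65.74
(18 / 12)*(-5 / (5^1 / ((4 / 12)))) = -1 / 2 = -0.50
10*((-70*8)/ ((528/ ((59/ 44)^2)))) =-609175/ 31944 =-19.07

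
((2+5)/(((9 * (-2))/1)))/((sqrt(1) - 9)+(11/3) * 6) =-1/36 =-0.03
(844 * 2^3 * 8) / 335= 54016 / 335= 161.24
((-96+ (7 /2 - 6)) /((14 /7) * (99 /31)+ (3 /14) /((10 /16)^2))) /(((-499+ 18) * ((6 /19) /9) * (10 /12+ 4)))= 0.17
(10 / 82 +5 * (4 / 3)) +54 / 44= 21691 / 2706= 8.02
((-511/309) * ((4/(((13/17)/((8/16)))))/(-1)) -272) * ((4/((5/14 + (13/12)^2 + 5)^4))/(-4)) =370024367505408000/2514641029787809819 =0.15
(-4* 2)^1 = -8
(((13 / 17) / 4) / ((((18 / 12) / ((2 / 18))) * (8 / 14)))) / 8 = 91 / 29376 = 0.00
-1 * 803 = -803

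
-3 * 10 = -30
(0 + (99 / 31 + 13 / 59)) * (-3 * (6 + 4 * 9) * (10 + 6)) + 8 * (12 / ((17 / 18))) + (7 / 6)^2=-7588495259 / 1119348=-6779.39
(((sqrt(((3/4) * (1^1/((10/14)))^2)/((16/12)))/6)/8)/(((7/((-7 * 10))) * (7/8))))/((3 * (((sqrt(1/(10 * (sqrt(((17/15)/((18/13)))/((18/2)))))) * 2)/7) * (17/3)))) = -7 * 2210^(1/4) * 3^(3/4)/1224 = -0.09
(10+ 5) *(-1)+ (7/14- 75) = -179/2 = -89.50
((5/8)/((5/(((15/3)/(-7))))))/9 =-5/504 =-0.01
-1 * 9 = -9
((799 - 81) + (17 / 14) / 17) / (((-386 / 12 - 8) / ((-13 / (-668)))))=-392067 / 1126916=-0.35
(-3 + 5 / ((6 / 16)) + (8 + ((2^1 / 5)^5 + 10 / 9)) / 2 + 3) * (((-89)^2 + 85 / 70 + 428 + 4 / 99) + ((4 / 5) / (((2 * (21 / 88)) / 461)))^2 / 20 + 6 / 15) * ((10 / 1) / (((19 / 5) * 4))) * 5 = 23318483059309607 / 10369012500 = 2248862.47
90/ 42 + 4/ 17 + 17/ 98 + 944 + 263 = 2015113/ 1666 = 1209.55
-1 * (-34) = 34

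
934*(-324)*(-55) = 16643880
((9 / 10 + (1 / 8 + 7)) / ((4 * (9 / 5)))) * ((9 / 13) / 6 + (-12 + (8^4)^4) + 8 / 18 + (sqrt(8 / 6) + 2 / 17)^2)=107 * sqrt(3) / 612 + 2036747864928652991449 / 6492096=313727317792074.39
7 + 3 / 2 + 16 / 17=321 / 34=9.44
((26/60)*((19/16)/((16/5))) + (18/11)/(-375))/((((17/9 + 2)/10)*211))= 991227/519904000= 0.00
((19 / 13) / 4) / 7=0.05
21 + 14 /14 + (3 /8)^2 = 1417 /64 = 22.14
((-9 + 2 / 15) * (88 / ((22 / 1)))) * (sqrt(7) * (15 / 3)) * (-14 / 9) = 7448 * sqrt(7) / 27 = 729.84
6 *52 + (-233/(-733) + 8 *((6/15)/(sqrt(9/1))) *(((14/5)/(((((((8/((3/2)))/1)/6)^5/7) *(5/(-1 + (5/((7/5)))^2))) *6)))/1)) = 958998917/2932000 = 327.08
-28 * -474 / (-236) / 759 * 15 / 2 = -0.56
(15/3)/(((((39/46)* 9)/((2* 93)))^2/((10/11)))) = 406695200/150579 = 2700.88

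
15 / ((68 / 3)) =45 / 68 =0.66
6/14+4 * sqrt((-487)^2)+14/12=81883/42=1949.60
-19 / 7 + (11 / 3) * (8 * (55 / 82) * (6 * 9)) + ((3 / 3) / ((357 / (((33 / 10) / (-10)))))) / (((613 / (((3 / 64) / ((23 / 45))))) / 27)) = 93308706619061 / 88049946880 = 1059.72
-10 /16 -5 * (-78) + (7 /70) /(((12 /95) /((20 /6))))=28225 /72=392.01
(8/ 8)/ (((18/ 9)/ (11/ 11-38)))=-37/ 2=-18.50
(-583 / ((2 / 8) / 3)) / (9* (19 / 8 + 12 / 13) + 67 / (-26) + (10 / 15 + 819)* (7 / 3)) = -6548256 / 1815523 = -3.61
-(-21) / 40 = 0.52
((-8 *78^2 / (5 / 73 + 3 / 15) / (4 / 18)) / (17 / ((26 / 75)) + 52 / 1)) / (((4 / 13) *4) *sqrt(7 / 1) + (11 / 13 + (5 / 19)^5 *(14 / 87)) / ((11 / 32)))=9485176108771360438021937070 / 2167001452549404451394281 - 4741450027179106733376312285 *sqrt(7) / 2167001452549404451394281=-1411.87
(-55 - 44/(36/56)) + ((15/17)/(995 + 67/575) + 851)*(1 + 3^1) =71799445025/21886344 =3280.56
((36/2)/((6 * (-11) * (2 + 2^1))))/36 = -1/528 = -0.00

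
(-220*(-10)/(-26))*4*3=-13200/13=-1015.38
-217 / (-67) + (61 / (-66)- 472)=-2076949 / 4422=-469.69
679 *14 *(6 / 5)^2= 342216 / 25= 13688.64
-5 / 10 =-1 / 2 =-0.50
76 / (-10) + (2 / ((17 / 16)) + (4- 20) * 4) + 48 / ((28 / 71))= 30938 / 595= 52.00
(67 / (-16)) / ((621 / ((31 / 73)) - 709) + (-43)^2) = -2077 / 1290768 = -0.00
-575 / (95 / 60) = -6900 / 19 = -363.16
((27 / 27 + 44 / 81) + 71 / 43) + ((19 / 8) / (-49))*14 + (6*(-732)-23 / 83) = -35532887783 / 8094492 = -4389.76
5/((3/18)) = 30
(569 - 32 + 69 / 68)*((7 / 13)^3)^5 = 173689537841264655 / 3480640724958171476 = 0.05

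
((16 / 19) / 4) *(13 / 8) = 13 / 38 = 0.34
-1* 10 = -10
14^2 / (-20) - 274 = -1419 / 5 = -283.80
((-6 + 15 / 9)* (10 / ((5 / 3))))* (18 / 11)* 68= -31824 / 11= -2893.09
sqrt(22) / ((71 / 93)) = 93* sqrt(22) / 71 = 6.14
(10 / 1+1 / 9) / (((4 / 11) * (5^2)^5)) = 1001 / 351562500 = 0.00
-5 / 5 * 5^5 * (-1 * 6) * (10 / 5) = 37500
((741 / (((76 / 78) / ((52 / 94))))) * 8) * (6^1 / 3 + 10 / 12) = 448188 / 47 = 9535.91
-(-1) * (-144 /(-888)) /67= 6 /2479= 0.00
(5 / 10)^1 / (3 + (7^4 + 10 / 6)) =3 / 14434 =0.00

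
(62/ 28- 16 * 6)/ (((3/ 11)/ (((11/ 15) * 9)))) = -158873/ 70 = -2269.61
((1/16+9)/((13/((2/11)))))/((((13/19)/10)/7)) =96425/7436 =12.97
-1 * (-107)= 107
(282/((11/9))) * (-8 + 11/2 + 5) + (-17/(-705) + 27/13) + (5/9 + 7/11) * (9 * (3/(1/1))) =5600741/9165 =611.10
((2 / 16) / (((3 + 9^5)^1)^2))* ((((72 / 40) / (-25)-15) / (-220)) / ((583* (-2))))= -157 / 74543401695840000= -0.00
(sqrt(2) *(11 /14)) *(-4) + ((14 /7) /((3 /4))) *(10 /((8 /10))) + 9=127 /3 - 22 *sqrt(2) /7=37.89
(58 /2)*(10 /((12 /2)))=145 /3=48.33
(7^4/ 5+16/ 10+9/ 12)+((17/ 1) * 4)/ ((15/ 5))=30313/ 60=505.22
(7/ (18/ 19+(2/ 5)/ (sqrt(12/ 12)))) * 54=17955/ 64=280.55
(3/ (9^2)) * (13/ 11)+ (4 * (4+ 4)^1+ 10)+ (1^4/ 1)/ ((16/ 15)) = 204247/ 4752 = 42.98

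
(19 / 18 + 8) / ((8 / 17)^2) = 47107 / 1152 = 40.89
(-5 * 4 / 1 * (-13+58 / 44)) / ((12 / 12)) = 2570 / 11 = 233.64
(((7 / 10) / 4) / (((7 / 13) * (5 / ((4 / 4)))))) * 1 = 13 / 200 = 0.06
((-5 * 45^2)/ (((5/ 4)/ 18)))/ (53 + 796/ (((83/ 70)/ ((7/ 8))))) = -672300/ 2953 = -227.67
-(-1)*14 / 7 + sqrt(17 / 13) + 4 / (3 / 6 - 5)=2.25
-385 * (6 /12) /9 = -385 /18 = -21.39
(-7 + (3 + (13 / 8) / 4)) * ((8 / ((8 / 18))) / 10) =-207 / 32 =-6.47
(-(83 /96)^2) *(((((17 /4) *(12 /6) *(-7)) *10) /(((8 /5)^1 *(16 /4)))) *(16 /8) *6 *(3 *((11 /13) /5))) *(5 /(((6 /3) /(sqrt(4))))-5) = 0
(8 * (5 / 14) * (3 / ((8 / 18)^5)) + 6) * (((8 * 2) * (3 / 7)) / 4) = 2689461 / 3136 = 857.61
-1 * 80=-80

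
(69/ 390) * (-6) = -69/ 65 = -1.06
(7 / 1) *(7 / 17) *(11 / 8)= 539 / 136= 3.96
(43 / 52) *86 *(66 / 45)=20339 / 195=104.30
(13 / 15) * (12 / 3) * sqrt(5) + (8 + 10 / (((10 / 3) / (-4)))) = -4 + 52 * sqrt(5) / 15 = 3.75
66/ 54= 11/ 9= 1.22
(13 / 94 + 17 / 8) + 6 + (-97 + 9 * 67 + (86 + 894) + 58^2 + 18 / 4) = 1828399 / 376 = 4862.76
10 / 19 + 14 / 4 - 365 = -13717 / 38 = -360.97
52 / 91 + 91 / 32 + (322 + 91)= 93277 / 224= 416.42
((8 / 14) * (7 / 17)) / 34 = 2 / 289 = 0.01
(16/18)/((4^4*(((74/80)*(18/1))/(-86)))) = -215/11988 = -0.02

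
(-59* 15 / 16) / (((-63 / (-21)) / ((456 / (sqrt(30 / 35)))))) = -5605* sqrt(42) / 4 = -9081.14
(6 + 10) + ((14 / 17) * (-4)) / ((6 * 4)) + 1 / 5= 4096 / 255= 16.06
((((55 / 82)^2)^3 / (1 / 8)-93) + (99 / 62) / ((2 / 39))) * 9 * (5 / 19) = -3240809973272115 / 22382491183592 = -144.79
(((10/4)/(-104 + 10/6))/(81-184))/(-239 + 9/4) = -0.00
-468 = -468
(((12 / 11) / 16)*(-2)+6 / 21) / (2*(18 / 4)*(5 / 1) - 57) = -23 / 1848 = -0.01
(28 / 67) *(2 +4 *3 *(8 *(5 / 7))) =1976 / 67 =29.49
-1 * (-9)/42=3/14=0.21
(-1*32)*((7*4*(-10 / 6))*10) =44800 / 3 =14933.33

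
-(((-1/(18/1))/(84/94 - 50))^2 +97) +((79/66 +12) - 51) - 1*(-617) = 9154482102901/18984943296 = 482.20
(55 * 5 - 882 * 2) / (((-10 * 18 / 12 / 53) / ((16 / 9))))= 1262672 / 135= 9353.13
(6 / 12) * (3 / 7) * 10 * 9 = 135 / 7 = 19.29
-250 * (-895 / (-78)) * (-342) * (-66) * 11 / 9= -1028802500 / 13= -79138653.85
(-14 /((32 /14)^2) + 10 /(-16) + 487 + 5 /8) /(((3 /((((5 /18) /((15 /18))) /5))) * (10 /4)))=61993 /14400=4.31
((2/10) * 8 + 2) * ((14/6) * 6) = 252/5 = 50.40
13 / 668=0.02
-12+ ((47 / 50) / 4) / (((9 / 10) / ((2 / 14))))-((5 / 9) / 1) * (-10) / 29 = -430117 / 36540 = -11.77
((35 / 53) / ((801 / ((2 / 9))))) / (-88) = -35 / 16811388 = -0.00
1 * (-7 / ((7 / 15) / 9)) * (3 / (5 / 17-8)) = 6885 / 131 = 52.56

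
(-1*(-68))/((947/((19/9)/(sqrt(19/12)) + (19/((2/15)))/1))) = 136*sqrt(57)/8523 + 9690/947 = 10.35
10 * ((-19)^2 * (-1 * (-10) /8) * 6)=27075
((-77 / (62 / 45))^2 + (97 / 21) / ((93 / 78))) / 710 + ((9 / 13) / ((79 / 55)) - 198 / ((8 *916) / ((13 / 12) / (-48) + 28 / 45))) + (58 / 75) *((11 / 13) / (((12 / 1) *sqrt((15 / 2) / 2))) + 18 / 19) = 319 *sqrt(15) / 43875 + 918374231101000301 / 163908140490931200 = 5.63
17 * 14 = 238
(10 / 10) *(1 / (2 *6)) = 1 / 12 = 0.08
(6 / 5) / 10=3 / 25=0.12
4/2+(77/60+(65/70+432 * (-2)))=-361111/420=-859.79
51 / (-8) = -51 / 8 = -6.38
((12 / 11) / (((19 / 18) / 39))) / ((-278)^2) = 2106 / 4038089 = 0.00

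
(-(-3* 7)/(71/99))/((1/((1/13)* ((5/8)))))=10395/7384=1.41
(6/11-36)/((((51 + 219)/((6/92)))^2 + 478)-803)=-78/37706405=-0.00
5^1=5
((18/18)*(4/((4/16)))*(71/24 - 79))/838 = -1825/1257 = -1.45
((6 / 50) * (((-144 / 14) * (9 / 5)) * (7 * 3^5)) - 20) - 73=-484017 / 125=-3872.14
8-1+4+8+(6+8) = 33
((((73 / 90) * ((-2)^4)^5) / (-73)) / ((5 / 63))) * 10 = -7340032 / 5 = -1468006.40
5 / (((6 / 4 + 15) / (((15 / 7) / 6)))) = 25 / 231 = 0.11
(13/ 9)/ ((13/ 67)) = 67/ 9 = 7.44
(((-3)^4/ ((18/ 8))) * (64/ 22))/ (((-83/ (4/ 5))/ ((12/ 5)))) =-55296/ 22825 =-2.42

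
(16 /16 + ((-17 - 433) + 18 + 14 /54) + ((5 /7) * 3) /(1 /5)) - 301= -136274 /189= -721.03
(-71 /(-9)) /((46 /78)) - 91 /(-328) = 309023 /22632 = 13.65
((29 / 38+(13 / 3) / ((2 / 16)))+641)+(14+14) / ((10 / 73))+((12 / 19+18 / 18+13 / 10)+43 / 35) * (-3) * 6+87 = 3562859 / 3990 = 892.95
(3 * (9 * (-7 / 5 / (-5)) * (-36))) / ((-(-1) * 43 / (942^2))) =-6037624656 / 1075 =-5616395.03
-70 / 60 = -7 / 6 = -1.17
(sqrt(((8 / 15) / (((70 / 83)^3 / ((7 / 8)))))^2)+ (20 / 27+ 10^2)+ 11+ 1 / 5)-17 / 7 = 729569083 / 6615000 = 110.29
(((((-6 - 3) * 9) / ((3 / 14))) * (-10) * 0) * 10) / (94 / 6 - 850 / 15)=0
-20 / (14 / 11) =-110 / 7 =-15.71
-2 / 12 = -1 / 6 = -0.17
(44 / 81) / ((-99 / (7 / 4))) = -7 / 729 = -0.01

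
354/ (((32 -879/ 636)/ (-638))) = -47880624/ 6491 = -7376.46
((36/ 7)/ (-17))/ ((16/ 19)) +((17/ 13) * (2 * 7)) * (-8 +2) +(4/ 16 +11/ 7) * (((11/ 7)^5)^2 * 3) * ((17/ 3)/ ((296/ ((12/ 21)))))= -94814764163430075/ 905441643540616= -104.72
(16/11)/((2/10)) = 80/11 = 7.27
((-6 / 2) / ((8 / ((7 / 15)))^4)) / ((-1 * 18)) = 2401 / 1244160000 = 0.00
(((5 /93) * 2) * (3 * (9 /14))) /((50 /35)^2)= 63 /620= 0.10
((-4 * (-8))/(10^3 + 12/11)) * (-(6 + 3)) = -792/2753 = -0.29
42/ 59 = 0.71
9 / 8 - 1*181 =-1439 / 8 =-179.88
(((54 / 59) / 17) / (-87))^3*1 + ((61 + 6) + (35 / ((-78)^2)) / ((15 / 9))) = 3343966510213684853 / 49907376807528084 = 67.00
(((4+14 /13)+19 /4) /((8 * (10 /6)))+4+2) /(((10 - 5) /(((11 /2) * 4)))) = 154143 /5200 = 29.64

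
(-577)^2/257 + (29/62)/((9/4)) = 92902097/71703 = 1295.65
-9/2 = -4.50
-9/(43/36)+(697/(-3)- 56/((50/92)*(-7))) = -726103/3225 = -225.15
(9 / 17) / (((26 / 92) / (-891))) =-368874 / 221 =-1669.11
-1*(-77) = 77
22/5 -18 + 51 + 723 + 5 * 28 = 4502/5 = 900.40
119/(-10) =-119/10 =-11.90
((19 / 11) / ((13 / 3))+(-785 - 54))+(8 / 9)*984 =15472 / 429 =36.07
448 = 448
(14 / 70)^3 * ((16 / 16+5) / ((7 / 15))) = 18 / 175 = 0.10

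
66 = 66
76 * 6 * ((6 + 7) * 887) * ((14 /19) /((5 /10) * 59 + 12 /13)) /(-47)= -14390688 /5311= -2709.60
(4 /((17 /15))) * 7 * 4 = 1680 /17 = 98.82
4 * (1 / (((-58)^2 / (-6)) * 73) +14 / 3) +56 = 13752014 / 184179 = 74.67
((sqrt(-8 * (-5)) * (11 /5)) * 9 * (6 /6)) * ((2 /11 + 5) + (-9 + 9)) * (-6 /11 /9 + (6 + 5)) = 7098.57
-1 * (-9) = 9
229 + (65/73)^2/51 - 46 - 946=-762.98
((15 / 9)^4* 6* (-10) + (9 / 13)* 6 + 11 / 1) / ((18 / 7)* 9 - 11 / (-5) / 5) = -27506675 / 1448577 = -18.99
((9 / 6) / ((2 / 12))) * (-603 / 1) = -5427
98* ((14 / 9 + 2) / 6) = 1568 / 27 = 58.07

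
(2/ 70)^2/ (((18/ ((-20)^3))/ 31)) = -4960/ 441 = -11.25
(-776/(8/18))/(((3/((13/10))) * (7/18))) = -68094/35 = -1945.54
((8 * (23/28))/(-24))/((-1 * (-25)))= -0.01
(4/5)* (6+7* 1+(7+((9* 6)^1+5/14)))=2082/35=59.49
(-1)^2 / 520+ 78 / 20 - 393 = -202331 / 520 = -389.10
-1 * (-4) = 4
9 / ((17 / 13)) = 117 / 17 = 6.88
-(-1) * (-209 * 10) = -2090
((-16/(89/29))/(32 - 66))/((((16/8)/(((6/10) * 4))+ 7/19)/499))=13197552/207281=63.67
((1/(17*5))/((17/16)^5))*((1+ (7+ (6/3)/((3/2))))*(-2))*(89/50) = -2613051392/9051588375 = -0.29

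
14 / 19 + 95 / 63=2687 / 1197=2.24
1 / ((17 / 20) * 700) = 0.00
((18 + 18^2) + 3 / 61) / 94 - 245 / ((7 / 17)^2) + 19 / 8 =-33004587 / 22936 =-1438.99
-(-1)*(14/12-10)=-53/6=-8.83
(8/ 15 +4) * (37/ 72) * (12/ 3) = 1258/ 135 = 9.32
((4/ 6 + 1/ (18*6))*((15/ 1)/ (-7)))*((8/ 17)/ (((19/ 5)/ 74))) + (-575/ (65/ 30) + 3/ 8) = -588929189/ 2116296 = -278.28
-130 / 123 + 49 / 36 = 449 / 1476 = 0.30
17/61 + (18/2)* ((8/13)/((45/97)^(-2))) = 10973189/7461337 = 1.47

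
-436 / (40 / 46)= -501.40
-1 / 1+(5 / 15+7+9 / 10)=217 / 30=7.23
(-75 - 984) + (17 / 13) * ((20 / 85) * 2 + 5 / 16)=-220059 / 208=-1057.98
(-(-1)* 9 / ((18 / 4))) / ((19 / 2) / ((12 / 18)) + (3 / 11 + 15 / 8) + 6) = 176 / 1971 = 0.09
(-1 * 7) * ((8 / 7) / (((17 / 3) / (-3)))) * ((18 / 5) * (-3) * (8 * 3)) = -93312 / 85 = -1097.79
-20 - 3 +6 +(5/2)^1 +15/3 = -19/2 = -9.50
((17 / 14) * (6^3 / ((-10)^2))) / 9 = 51 / 175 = 0.29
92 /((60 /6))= 46 /5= 9.20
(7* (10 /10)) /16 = 7 /16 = 0.44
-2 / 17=-0.12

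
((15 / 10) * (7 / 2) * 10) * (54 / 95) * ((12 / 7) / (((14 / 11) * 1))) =5346 / 133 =40.20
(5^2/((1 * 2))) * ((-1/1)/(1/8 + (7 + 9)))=-100/129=-0.78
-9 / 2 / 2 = -9 / 4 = -2.25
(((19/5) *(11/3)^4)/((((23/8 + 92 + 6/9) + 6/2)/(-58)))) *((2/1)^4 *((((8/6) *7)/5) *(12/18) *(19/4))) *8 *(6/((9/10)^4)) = -63923600097280/22851963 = -2797291.42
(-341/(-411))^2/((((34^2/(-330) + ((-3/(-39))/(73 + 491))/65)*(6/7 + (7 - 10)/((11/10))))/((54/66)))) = 71118738691/827226632748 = 0.09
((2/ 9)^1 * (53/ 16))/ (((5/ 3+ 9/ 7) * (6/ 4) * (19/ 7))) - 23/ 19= -48739/ 42408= -1.15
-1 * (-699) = 699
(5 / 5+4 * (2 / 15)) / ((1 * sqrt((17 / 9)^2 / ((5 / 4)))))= 69 * sqrt(5) / 170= 0.91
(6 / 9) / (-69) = -0.01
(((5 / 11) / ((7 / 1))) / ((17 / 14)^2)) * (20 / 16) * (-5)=-875 / 3179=-0.28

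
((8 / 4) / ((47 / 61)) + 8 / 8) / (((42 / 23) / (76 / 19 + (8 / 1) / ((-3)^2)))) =9.63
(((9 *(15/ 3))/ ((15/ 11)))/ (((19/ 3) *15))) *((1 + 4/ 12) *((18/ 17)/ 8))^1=99/ 1615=0.06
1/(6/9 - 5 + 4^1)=-3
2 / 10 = 1 / 5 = 0.20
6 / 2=3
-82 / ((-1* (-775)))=-0.11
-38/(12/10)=-95/3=-31.67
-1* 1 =-1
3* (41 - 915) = -2622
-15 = -15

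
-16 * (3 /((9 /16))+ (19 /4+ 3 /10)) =-2492 /15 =-166.13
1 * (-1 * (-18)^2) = -324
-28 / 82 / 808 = -7 / 16564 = -0.00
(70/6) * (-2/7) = -10/3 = -3.33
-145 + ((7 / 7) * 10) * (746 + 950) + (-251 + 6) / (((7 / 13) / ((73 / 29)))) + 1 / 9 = 4089809 / 261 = 15669.77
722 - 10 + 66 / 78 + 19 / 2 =18781 / 26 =722.35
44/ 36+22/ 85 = 1133/ 765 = 1.48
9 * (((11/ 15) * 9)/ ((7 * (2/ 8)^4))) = 76032/ 35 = 2172.34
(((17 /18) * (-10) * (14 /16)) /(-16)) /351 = 595 /404352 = 0.00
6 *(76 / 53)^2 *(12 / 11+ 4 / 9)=1755904 / 92697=18.94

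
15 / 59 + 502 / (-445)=-22943 / 26255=-0.87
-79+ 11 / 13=-1016 / 13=-78.15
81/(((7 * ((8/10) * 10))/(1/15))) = 27/280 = 0.10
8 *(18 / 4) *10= 360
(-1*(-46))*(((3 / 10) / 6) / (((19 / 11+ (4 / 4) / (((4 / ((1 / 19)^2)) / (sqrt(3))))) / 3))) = 15034873128 / 3763668665 - 6027978*sqrt(3) / 3763668665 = 3.99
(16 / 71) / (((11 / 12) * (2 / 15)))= 1440 / 781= 1.84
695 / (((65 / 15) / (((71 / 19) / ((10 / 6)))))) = 88821 / 247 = 359.60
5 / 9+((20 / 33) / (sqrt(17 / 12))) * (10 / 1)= 5 / 9+400 * sqrt(51) / 561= 5.65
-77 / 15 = -5.13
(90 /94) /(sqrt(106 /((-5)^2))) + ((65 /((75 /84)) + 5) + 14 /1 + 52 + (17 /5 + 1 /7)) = 225 * sqrt(106) /4982 + 5157 /35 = 147.81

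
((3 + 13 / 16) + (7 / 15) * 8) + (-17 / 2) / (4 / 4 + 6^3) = 390947 / 52080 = 7.51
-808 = -808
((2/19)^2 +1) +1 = 726/361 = 2.01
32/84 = 8/21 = 0.38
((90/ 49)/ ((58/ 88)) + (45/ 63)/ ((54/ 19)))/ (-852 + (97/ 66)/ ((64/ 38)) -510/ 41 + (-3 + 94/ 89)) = -59887388000/ 17061081464637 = -0.00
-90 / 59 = -1.53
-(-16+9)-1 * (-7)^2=-42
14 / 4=3.50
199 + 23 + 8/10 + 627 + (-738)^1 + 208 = 1599/5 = 319.80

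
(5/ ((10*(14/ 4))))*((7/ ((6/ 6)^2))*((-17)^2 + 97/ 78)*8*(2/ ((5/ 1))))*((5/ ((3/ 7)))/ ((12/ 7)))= 2218622/ 351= 6320.86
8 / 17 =0.47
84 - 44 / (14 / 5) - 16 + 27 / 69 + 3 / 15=42566 / 805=52.88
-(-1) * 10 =10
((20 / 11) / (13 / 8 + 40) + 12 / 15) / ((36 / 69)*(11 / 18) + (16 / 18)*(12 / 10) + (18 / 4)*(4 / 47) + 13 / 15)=16703612 / 52172109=0.32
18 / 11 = 1.64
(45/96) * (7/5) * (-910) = -9555/16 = -597.19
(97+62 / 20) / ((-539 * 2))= -0.09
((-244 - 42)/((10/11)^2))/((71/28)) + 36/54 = -723176/5325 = -135.81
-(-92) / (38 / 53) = 2438 / 19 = 128.32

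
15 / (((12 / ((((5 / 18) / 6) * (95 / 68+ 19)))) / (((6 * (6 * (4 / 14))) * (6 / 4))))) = 18.21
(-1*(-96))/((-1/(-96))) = 9216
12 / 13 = 0.92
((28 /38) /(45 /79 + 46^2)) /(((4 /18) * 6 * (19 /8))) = 948 /8623207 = 0.00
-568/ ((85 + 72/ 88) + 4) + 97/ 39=-2843/ 741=-3.84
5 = 5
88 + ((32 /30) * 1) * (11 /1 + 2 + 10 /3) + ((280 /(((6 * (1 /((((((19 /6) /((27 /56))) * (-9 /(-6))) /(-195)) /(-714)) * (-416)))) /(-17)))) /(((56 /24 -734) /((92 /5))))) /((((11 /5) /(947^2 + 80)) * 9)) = -466382631448 /17601705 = -26496.45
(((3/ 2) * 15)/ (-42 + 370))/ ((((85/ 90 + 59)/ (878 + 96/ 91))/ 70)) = 80993925/ 1150214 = 70.42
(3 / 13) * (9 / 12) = 9 / 52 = 0.17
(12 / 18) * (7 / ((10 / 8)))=56 / 15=3.73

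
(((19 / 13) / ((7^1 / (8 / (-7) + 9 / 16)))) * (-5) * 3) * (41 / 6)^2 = 798475 / 9408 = 84.87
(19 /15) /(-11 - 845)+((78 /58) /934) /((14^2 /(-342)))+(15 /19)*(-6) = -767510553637 /161893563720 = -4.74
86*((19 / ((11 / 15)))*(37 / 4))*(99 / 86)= 94905 / 4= 23726.25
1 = 1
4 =4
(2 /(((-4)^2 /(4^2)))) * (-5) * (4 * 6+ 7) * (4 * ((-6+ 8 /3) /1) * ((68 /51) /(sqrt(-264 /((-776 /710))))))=4960 * sqrt(2272710) /21087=354.60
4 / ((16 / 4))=1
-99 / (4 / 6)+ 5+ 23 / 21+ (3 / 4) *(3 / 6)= -23861 / 168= -142.03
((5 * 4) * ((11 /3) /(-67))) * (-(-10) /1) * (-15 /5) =2200 /67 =32.84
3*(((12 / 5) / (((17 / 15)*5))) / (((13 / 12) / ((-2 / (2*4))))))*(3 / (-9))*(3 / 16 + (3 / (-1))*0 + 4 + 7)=4833 / 4420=1.09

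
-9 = -9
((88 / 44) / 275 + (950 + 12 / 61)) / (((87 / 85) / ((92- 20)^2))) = 468243804672 / 97295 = 4812619.40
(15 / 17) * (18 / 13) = 1.22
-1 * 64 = -64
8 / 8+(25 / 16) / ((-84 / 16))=59 / 84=0.70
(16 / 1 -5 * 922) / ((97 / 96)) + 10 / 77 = -33957878 / 7469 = -4546.51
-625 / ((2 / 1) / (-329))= 205625 / 2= 102812.50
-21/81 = -7/27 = -0.26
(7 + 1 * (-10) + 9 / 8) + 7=41 / 8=5.12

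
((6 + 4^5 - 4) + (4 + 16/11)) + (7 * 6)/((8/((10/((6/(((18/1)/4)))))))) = 94233/88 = 1070.83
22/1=22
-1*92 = -92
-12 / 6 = -2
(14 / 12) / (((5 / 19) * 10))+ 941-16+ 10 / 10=277933 / 300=926.44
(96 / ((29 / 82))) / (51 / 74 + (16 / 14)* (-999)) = -1359232 / 5713493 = -0.24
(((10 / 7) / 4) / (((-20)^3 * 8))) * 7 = -0.00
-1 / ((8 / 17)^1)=-17 / 8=-2.12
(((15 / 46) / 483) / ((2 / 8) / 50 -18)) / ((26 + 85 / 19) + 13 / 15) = -35625 / 29759407601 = -0.00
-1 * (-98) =98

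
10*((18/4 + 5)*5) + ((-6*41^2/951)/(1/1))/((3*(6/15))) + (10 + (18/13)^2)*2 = 78751708/160719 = 490.00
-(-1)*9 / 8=9 / 8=1.12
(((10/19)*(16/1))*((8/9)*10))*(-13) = -166400/171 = -973.10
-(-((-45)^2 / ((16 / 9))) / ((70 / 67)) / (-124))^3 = -14565218566638375 / 21429355544576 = -679.69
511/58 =8.81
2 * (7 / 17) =14 / 17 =0.82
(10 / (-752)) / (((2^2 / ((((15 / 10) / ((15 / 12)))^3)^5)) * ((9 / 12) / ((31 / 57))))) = -202440757248 / 5450439453125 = -0.04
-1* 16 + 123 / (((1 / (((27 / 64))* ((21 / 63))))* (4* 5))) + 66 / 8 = -8813 / 1280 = -6.89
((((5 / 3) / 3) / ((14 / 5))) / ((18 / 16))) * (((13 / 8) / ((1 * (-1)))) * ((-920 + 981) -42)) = -6175 / 1134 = -5.45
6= 6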